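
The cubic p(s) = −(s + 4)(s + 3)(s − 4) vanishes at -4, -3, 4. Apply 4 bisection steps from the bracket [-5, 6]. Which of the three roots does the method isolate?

4

p(0.5) = 55.125 > 0, so the root lies in [0.5, 6]
p(3.25) = 33.984375 > 0, so the root lies in [3.25, 6]
p(4.625) = -41.103516 < 0, so the root lies in [3.25, 4.625]
p(3.9375) = 3.4417 > 0, so the root lies in [3.9375, 4.625]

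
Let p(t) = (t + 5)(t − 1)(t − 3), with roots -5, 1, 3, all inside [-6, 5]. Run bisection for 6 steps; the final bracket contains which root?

midpoint -0.5: p = 23.625 > 0 → [-6, -0.5]
midpoint -3.25: p = 46.484375 > 0 → [-6, -3.25]
midpoint -4.625: p = 16.083984 > 0 → [-6, -4.625]
midpoint -5.3125: p = -16.3977 < 0 → [-5.3125, -4.625]
midpoint -4.96875: p = 1.4864 > 0 → [-5.3125, -4.96875]
midpoint -5.140625: p = -7.0296 < 0 → [-5.140625, -4.96875]

-5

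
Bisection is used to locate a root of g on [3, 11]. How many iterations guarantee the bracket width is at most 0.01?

Width after n steps is 8/2^n. Need 2^n ≥ 8/0.01 = 800.
2^9 = 512 < 800 ≤ 2^10 = 1024, so n = 10.

10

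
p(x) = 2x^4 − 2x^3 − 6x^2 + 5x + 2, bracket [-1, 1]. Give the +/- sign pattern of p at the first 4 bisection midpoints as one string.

p(0) = 2 > 0, so the root lies in [-1, 0]
p(-0.5) = -1.625 < 0, so the root lies in [-0.5, 0]
p(-0.25) = 0.414062 > 0, so the root lies in [-0.5, -0.25]
p(-0.375) = -0.5737 < 0, so the root lies in [-0.375, -0.25]

+-+-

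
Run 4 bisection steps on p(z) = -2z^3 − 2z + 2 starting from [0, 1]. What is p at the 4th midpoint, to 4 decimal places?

-0.0249

p(0.5) = 0.75 > 0, so the root lies in [0.5, 1]
p(0.75) = -0.34375 < 0, so the root lies in [0.5, 0.75]
p(0.625) = 0.261719 > 0, so the root lies in [0.625, 0.75]
p(0.6875) = -0.0249 < 0, so the root lies in [0.625, 0.6875]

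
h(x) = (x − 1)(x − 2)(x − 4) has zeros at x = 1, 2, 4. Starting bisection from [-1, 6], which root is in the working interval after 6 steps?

4

h(2.5) = -1.125 < 0, so the root lies in [2.5, 6]
h(4.25) = 1.828125 > 0, so the root lies in [2.5, 4.25]
h(3.375) = -2.041016 < 0, so the root lies in [3.375, 4.25]
h(3.8125) = -0.9558 < 0, so the root lies in [3.8125, 4.25]
h(4.03125) = 0.1924 > 0, so the root lies in [3.8125, 4.03125]
h(3.921875) = -0.4387 < 0, so the root lies in [3.921875, 4.03125]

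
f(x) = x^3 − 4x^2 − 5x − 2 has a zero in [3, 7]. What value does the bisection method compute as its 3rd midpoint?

f(5) = -2 < 0, so the root lies in [5, 7]
f(6) = 40 > 0, so the root lies in [5, 6]
f(5.5) = 15.875 > 0, so the root lies in [5, 5.5]

5.5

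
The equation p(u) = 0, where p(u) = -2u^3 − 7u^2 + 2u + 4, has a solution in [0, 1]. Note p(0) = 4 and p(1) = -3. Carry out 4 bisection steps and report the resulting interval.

midpoint 0.5: p = 3 > 0 → [0.5, 1]
midpoint 0.75: p = 0.71875 > 0 → [0.75, 1]
midpoint 0.875: p = -0.949219 < 0 → [0.75, 0.875]
midpoint 0.8125: p = -0.0688 < 0 → [0.75, 0.8125]

[0.75, 0.8125]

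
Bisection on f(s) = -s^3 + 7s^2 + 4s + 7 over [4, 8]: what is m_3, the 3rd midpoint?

7.5

f(6) = 67 > 0, so the root lies in [6, 8]
f(7) = 35 > 0, so the root lies in [7, 8]
f(7.5) = 8.875 > 0, so the root lies in [7.5, 8]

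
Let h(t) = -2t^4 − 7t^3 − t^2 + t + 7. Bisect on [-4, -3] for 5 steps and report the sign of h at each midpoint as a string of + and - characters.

-++--

t = -3.5 gives h = -8.75, negative; keep [-3.5, -3]
t = -3.25 gives h = 10.351562, positive; keep [-3.5, -3.25]
t = -3.375 gives h = 1.845215, positive; keep [-3.5, -3.375]
t = -3.4375 gives h = -3.1765, negative; keep [-3.4375, -3.375]
t = -3.40625 gives h = -0.5986, negative; keep [-3.40625, -3.375]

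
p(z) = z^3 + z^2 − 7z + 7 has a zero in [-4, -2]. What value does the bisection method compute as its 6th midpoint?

z = -3 gives p = 10, positive; keep [-4, -3]
z = -3.5 gives p = 0.875, positive; keep [-4, -3.5]
z = -3.75 gives p = -5.421875, negative; keep [-3.75, -3.5]
z = -3.625 gives p = -2.1191, negative; keep [-3.625, -3.5]
z = -3.5625 gives p = -0.5842, negative; keep [-3.5625, -3.5]
z = -3.53125 gives p = 0.1548, positive; keep [-3.5625, -3.53125]

-3.53125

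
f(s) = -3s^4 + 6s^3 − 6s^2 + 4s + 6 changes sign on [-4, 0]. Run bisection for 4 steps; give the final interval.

[-0.75, -0.5]

f(-2) = -122 < 0, so the root lies in [-2, 0]
f(-1) = -13 < 0, so the root lies in [-1, 0]
f(-0.5) = 1.5625 > 0, so the root lies in [-1, -0.5]
f(-0.75) = -3.8555 < 0, so the root lies in [-0.75, -0.5]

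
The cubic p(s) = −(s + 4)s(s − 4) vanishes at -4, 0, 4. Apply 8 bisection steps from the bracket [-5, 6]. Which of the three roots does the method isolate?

p(0.5) = 7.875 > 0, so the root lies in [0.5, 6]
p(3.25) = 17.671875 > 0, so the root lies in [3.25, 6]
p(4.625) = -24.931641 < 0, so the root lies in [3.25, 4.625]
p(3.9375) = 1.9534 > 0, so the root lies in [3.9375, 4.625]
p(4.28125) = -9.9715 < 0, so the root lies in [3.9375, 4.28125]
p(4.109375) = -3.6449 < 0, so the root lies in [3.9375, 4.109375]
p(4.0234375) = -0.7566 < 0, so the root lies in [3.9375, 4.0234375]
p(3.98046875) = 0.6204 > 0, so the root lies in [3.98046875, 4.0234375]

4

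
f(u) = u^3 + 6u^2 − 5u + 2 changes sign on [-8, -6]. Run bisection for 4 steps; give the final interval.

m = -7, f(m) = -12 (−); new bracket [-7, -6]
m = -6.5, f(m) = 13.375 (+); new bracket [-7, -6.5]
m = -6.75, f(m) = 1.578125 (+); new bracket [-7, -6.75]
m = -6.875, f(m) = -4.9824 (−); new bracket [-6.875, -6.75]

[-6.875, -6.75]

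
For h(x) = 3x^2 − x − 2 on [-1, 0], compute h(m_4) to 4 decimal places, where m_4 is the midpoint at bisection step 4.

midpoint -0.5: h = -0.75 < 0 → [-1, -0.5]
midpoint -0.75: h = 0.4375 > 0 → [-0.75, -0.5]
midpoint -0.625: h = -0.203125 < 0 → [-0.75, -0.625]
midpoint -0.6875: h = 0.1055 > 0 → [-0.6875, -0.625]

0.1055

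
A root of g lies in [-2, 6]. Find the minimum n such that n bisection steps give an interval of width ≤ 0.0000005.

24

Width after n steps is 8/2^n. Need 2^n ≥ 8/0.0000005 = 16000000.
2^23 = 8388608 < 16000000 ≤ 2^24 = 16777216, so n = 24.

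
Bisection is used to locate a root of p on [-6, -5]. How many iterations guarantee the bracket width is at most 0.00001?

Width after n steps is 1/2^n. Need 2^n ≥ 1/0.00001 = 100000.
2^16 = 65536 < 100000 ≤ 2^17 = 131072, so n = 17.

17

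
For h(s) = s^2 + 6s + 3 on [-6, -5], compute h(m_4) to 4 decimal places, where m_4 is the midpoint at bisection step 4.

m = -5.5, h(m) = 0.25 (+); new bracket [-5.5, -5]
m = -5.25, h(m) = -0.9375 (−); new bracket [-5.5, -5.25]
m = -5.375, h(m) = -0.359375 (−); new bracket [-5.5, -5.375]
m = -5.4375, h(m) = -0.0586 (−); new bracket [-5.5, -5.4375]

-0.0586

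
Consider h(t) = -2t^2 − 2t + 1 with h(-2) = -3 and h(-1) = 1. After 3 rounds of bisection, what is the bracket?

[-1.375, -1.25]

midpoint -1.5: h = -0.5 < 0 → [-1.5, -1]
midpoint -1.25: h = 0.375 > 0 → [-1.5, -1.25]
midpoint -1.375: h = -0.03125 < 0 → [-1.375, -1.25]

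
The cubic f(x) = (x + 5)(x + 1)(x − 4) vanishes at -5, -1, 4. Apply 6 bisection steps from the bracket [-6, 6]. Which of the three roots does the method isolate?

4

m = 0, f(m) = -20 (−); new bracket [0, 6]
m = 3, f(m) = -32 (−); new bracket [3, 6]
m = 4.5, f(m) = 26.125 (+); new bracket [3, 4.5]
m = 3.75, f(m) = -10.3906 (−); new bracket [3.75, 4.5]
m = 4.125, f(m) = 5.8457 (+); new bracket [3.75, 4.125]
m = 3.9375, f(m) = -2.7581 (−); new bracket [3.9375, 4.125]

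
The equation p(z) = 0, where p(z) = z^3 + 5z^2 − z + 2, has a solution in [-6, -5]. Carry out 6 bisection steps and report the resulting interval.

m = -5.5, p(m) = -7.625 (−); new bracket [-5.5, -5]
m = -5.25, p(m) = 0.359375 (+); new bracket [-5.5, -5.25]
m = -5.375, p(m) = -3.458984 (−); new bracket [-5.375, -5.25]
m = -5.3125, p(m) = -1.5071 (−); new bracket [-5.3125, -5.25]
m = -5.28125, p(m) = -0.5633 (−); new bracket [-5.28125, -5.25]
m = -5.265625, p(m) = -0.0993 (−); new bracket [-5.265625, -5.25]

[-5.265625, -5.25]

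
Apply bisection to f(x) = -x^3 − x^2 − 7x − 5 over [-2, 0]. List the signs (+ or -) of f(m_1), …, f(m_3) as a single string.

+-+

m = -1, f(m) = 2 (+); new bracket [-1, 0]
m = -0.5, f(m) = -1.625 (−); new bracket [-1, -0.5]
m = -0.75, f(m) = 0.109375 (+); new bracket [-0.75, -0.5]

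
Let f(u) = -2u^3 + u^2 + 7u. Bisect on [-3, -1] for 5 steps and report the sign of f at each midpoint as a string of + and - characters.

m = -2, f(m) = 6 (+); new bracket [-2, -1]
m = -1.5, f(m) = -1.5 (−); new bracket [-2, -1.5]
m = -1.75, f(m) = 1.53125 (+); new bracket [-1.75, -1.5]
m = -1.625, f(m) = -0.1523 (−); new bracket [-1.75, -1.625]
m = -1.6875, f(m) = 0.646 (+); new bracket [-1.6875, -1.625]

+-+-+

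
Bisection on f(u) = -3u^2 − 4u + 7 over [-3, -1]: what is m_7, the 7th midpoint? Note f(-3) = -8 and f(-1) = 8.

m = -2, f(m) = 3 (+); new bracket [-3, -2]
m = -2.5, f(m) = -1.75 (−); new bracket [-2.5, -2]
m = -2.25, f(m) = 0.8125 (+); new bracket [-2.5, -2.25]
m = -2.375, f(m) = -0.4219 (−); new bracket [-2.375, -2.25]
m = -2.3125, f(m) = 0.207 (+); new bracket [-2.375, -2.3125]
m = -2.34375, f(m) = -0.1045 (−); new bracket [-2.34375, -2.3125]
m = -2.328125, f(m) = 0.052 (+); new bracket [-2.34375, -2.328125]

-2.328125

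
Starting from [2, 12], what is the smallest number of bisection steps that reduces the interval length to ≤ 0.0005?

15

Width after n steps is 10/2^n. Need 2^n ≥ 10/0.0005 = 20000.
2^14 = 16384 < 20000 ≤ 2^15 = 32768, so n = 15.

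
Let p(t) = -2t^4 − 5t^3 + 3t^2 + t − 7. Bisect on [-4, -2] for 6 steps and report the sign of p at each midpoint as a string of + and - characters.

-++-+-

t = -3 gives p = -10, negative; keep [-3, -2]
t = -2.5 gives p = 9.25, positive; keep [-3, -2.5]
t = -2.75 gives p = 2.539062, positive; keep [-3, -2.75]
t = -2.875 gives p = -2.9009, negative; keep [-2.875, -2.75]
t = -2.8125 gives p = 0.0134, positive; keep [-2.875, -2.8125]
t = -2.84375 gives p = -1.3936, negative; keep [-2.84375, -2.8125]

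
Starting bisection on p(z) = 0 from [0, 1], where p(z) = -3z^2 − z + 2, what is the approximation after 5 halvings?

0.65625

midpoint 0.5: p = 0.75 > 0 → [0.5, 1]
midpoint 0.75: p = -0.4375 < 0 → [0.5, 0.75]
midpoint 0.625: p = 0.203125 > 0 → [0.625, 0.75]
midpoint 0.6875: p = -0.1055 < 0 → [0.625, 0.6875]
midpoint 0.65625: p = 0.0518 > 0 → [0.65625, 0.6875]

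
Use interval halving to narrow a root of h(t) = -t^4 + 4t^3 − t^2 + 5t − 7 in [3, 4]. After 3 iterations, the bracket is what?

[3.875, 4]

midpoint 3.5: h = 19.6875 > 0 → [3.5, 4]
midpoint 3.75: h = 10.871094 > 0 → [3.75, 4]
midpoint 3.875: h = 4.632568 > 0 → [3.875, 4]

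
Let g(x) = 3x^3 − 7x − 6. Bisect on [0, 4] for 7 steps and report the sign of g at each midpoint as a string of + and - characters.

midpoint 2: g = 4 > 0 → [0, 2]
midpoint 1: g = -10 < 0 → [1, 2]
midpoint 1.5: g = -6.375 < 0 → [1.5, 2]
midpoint 1.75: g = -2.1719 < 0 → [1.75, 2]
midpoint 1.875: g = 0.6504 > 0 → [1.75, 1.875]
midpoint 1.8125: g = -0.8245 < 0 → [1.8125, 1.875]
midpoint 1.84375: g = -0.1032 < 0 → [1.84375, 1.875]

+---+--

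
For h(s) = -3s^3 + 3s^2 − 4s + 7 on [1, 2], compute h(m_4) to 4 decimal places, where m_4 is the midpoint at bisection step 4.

midpoint 1.5: h = -2.375 < 0 → [1, 1.5]
midpoint 1.25: h = 0.828125 > 0 → [1.25, 1.5]
midpoint 1.375: h = -0.626953 < 0 → [1.25, 1.375]
midpoint 1.3125: h = 0.135 > 0 → [1.3125, 1.375]

0.1350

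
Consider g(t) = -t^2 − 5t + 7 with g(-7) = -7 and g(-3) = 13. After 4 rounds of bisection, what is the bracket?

t = -5 gives g = 7, positive; keep [-7, -5]
t = -6 gives g = 1, positive; keep [-7, -6]
t = -6.5 gives g = -2.75, negative; keep [-6.5, -6]
t = -6.25 gives g = -0.8125, negative; keep [-6.25, -6]

[-6.25, -6]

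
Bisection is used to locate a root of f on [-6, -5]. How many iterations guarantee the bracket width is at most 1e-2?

Width after n steps is 1/2^n. Need 2^n ≥ 1/1e-2 = 100.
2^6 = 64 < 100 ≤ 2^7 = 128, so n = 7.

7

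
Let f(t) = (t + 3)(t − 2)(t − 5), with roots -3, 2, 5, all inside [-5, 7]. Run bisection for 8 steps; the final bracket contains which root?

-3

midpoint 1: f = 16 > 0 → [-5, 1]
midpoint -2: f = 28 > 0 → [-5, -2]
midpoint -3.5: f = -23.375 < 0 → [-3.5, -2]
midpoint -2.75: f = 9.2031 > 0 → [-3.5, -2.75]
midpoint -3.125: f = -5.2051 < 0 → [-3.125, -2.75]
midpoint -2.9375: f = 2.4495 > 0 → [-3.125, -2.9375]
midpoint -3.03125: f = -1.2627 < 0 → [-3.03125, -2.9375]
midpoint -2.984375: f = 0.6218 > 0 → [-3.03125, -2.984375]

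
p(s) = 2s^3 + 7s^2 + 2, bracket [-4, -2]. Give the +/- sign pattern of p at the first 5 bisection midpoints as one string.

++--+

p(-3) = 11 > 0, so the root lies in [-4, -3]
p(-3.5) = 2 > 0, so the root lies in [-4, -3.5]
p(-3.75) = -5.03125 < 0, so the root lies in [-3.75, -3.5]
p(-3.625) = -1.2852 < 0, so the root lies in [-3.625, -3.5]
p(-3.5625) = 0.4136 > 0, so the root lies in [-3.625, -3.5625]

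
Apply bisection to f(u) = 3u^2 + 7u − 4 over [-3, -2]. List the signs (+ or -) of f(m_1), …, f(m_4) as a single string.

u = -2.5 gives f = -2.75, negative; keep [-3, -2.5]
u = -2.75 gives f = -0.5625, negative; keep [-3, -2.75]
u = -2.875 gives f = 0.671875, positive; keep [-2.875, -2.75]
u = -2.8125 gives f = 0.043, positive; keep [-2.8125, -2.75]

--++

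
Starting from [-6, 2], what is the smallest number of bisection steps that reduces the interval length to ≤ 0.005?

Width after n steps is 8/2^n. Need 2^n ≥ 8/0.005 = 1600.
2^10 = 1024 < 1600 ≤ 2^11 = 2048, so n = 11.

11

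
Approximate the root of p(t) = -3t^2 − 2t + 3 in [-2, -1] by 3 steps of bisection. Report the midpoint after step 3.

-1.375

p(-1.5) = -0.75 < 0, so the root lies in [-1.5, -1]
p(-1.25) = 0.8125 > 0, so the root lies in [-1.5, -1.25]
p(-1.375) = 0.078125 > 0, so the root lies in [-1.5, -1.375]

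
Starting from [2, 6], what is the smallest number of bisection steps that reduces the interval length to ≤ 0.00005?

Width after n steps is 4/2^n. Need 2^n ≥ 4/0.00005 = 80000.
2^16 = 65536 < 80000 ≤ 2^17 = 131072, so n = 17.

17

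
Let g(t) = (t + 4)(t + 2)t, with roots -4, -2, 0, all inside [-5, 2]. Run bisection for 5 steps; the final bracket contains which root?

0

t = -1.5 gives g = -1.875, negative; keep [-1.5, 2]
t = 0.25 gives g = 2.390625, positive; keep [-1.5, 0.25]
t = -0.625 gives g = -2.900391, negative; keep [-0.625, 0.25]
t = -0.1875 gives g = -1.2957, negative; keep [-0.1875, 0.25]
t = 0.03125 gives g = 0.2559, positive; keep [-0.1875, 0.03125]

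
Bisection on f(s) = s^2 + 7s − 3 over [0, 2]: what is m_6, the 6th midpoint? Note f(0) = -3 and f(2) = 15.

midpoint 1: f = 5 > 0 → [0, 1]
midpoint 0.5: f = 0.75 > 0 → [0, 0.5]
midpoint 0.25: f = -1.1875 < 0 → [0.25, 0.5]
midpoint 0.375: f = -0.2344 < 0 → [0.375, 0.5]
midpoint 0.4375: f = 0.2539 > 0 → [0.375, 0.4375]
midpoint 0.40625: f = 0.0088 > 0 → [0.375, 0.40625]

0.40625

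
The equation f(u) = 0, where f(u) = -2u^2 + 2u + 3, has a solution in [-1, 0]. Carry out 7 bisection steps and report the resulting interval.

[-0.828125, -0.8203125]

m = -0.5, f(m) = 1.5 (+); new bracket [-1, -0.5]
m = -0.75, f(m) = 0.375 (+); new bracket [-1, -0.75]
m = -0.875, f(m) = -0.28125 (−); new bracket [-0.875, -0.75]
m = -0.8125, f(m) = 0.0547 (+); new bracket [-0.875, -0.8125]
m = -0.84375, f(m) = -0.1113 (−); new bracket [-0.84375, -0.8125]
m = -0.828125, f(m) = -0.0278 (−); new bracket [-0.828125, -0.8125]
m = -0.8203125, f(m) = 0.0135 (+); new bracket [-0.828125, -0.8203125]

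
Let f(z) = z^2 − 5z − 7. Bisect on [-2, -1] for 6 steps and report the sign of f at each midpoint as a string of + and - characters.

++-+++

m = -1.5, f(m) = 2.75 (+); new bracket [-1.5, -1]
m = -1.25, f(m) = 0.8125 (+); new bracket [-1.25, -1]
m = -1.125, f(m) = -0.109375 (−); new bracket [-1.25, -1.125]
m = -1.1875, f(m) = 0.3477 (+); new bracket [-1.1875, -1.125]
m = -1.15625, f(m) = 0.1182 (+); new bracket [-1.15625, -1.125]
m = -1.140625, f(m) = 0.0042 (+); new bracket [-1.140625, -1.125]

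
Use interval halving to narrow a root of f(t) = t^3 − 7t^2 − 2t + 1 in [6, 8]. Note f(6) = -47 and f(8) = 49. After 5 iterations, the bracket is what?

[7.25, 7.3125]

midpoint 7: f = -13 < 0 → [7, 8]
midpoint 7.5: f = 14.125 > 0 → [7, 7.5]
midpoint 7.25: f = -0.359375 < 0 → [7.25, 7.5]
midpoint 7.375: f = 6.6465 > 0 → [7.25, 7.375]
midpoint 7.3125: f = 3.0852 > 0 → [7.25, 7.3125]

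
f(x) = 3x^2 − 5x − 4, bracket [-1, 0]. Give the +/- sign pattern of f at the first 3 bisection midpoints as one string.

f(-0.5) = -0.75 < 0, so the root lies in [-1, -0.5]
f(-0.75) = 1.4375 > 0, so the root lies in [-0.75, -0.5]
f(-0.625) = 0.296875 > 0, so the root lies in [-0.625, -0.5]

-++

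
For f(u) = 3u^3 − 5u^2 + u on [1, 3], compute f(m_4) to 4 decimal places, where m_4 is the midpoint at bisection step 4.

u = 2 gives f = 6, positive; keep [1, 2]
u = 1.5 gives f = 0.375, positive; keep [1, 1.5]
u = 1.25 gives f = -0.703125, negative; keep [1.25, 1.5]
u = 1.375 gives f = -0.2793, negative; keep [1.375, 1.5]

-0.2793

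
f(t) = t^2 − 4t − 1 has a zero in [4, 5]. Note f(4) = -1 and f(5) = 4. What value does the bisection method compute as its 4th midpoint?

4.1875

f(4.5) = 1.25 > 0, so the root lies in [4, 4.5]
f(4.25) = 0.0625 > 0, so the root lies in [4, 4.25]
f(4.125) = -0.484375 < 0, so the root lies in [4.125, 4.25]
f(4.1875) = -0.2148 < 0, so the root lies in [4.1875, 4.25]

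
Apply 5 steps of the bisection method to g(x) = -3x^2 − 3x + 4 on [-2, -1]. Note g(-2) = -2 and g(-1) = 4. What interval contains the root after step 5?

midpoint -1.5: g = 1.75 > 0 → [-2, -1.5]
midpoint -1.75: g = 0.0625 > 0 → [-2, -1.75]
midpoint -1.875: g = -0.921875 < 0 → [-1.875, -1.75]
midpoint -1.8125: g = -0.418 < 0 → [-1.8125, -1.75]
midpoint -1.78125: g = -0.1748 < 0 → [-1.78125, -1.75]

[-1.78125, -1.75]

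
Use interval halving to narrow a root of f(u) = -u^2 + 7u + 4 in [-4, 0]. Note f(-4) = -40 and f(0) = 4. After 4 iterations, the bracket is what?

[-0.75, -0.5]

m = -2, f(m) = -14 (−); new bracket [-2, 0]
m = -1, f(m) = -4 (−); new bracket [-1, 0]
m = -0.5, f(m) = 0.25 (+); new bracket [-1, -0.5]
m = -0.75, f(m) = -1.8125 (−); new bracket [-0.75, -0.5]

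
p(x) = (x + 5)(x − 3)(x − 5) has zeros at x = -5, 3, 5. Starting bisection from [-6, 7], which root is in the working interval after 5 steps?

-5

midpoint 0.5: p = 61.875 > 0 → [-6, 0.5]
midpoint -2.75: p = 100.265625 > 0 → [-6, -2.75]
midpoint -4.375: p = 43.212891 > 0 → [-6, -4.375]
midpoint -5.1875: p = -15.6394 < 0 → [-5.1875, -4.375]
midpoint -4.78125: p = 16.6491 > 0 → [-5.1875, -4.78125]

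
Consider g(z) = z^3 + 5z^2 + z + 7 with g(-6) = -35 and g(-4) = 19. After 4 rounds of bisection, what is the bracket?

[-5.125, -5]

g(-5) = 2 > 0, so the root lies in [-6, -5]
g(-5.5) = -13.625 < 0, so the root lies in [-5.5, -5]
g(-5.25) = -5.140625 < 0, so the root lies in [-5.25, -5]
g(-5.125) = -1.4082 < 0, so the root lies in [-5.125, -5]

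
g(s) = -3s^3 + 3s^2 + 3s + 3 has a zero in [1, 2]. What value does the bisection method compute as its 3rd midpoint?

1.875

s = 1.5 gives g = 4.125, positive; keep [1.5, 2]
s = 1.75 gives g = 1.359375, positive; keep [1.75, 2]
s = 1.875 gives g = -0.603516, negative; keep [1.75, 1.875]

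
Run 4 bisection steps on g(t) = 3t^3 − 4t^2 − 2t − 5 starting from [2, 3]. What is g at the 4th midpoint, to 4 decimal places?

t = 2.5 gives g = 11.875, positive; keep [2, 2.5]
t = 2.25 gives g = 4.421875, positive; keep [2, 2.25]
t = 2.125 gives g = 1.474609, positive; keep [2, 2.125]
t = 2.0625 gives g = 0.1804, positive; keep [2, 2.0625]

0.1804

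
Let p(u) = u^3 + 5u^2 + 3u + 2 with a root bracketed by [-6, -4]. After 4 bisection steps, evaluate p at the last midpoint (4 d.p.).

0.8379

m = -5, p(m) = -13 (−); new bracket [-5, -4]
m = -4.5, p(m) = -1.375 (−); new bracket [-4.5, -4]
m = -4.25, p(m) = 2.796875 (+); new bracket [-4.5, -4.25]
m = -4.375, p(m) = 0.8379 (+); new bracket [-4.5, -4.375]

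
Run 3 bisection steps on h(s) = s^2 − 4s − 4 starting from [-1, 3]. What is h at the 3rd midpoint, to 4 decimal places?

midpoint 1: h = -7 < 0 → [-1, 1]
midpoint 0: h = -4 < 0 → [-1, 0]
midpoint -0.5: h = -1.75 < 0 → [-1, -0.5]

-1.7500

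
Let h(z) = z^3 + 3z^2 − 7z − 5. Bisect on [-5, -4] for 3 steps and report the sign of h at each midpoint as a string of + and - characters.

-+-

m = -4.5, h(m) = -3.875 (−); new bracket [-4.5, -4]
m = -4.25, h(m) = 2.171875 (+); new bracket [-4.5, -4.25]
m = -4.375, h(m) = -0.693359 (−); new bracket [-4.375, -4.25]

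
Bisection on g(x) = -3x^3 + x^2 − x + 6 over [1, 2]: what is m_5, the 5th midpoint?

1.28125

x = 1.5 gives g = -3.375, negative; keep [1, 1.5]
x = 1.25 gives g = 0.453125, positive; keep [1.25, 1.5]
x = 1.375 gives g = -1.283203, negative; keep [1.25, 1.375]
x = 1.3125 gives g = -0.3728, negative; keep [1.25, 1.3125]
x = 1.28125 gives g = 0.0504, positive; keep [1.28125, 1.3125]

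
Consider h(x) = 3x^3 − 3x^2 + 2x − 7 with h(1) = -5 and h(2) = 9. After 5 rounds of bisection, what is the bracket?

x = 1.5 gives h = -0.625, negative; keep [1.5, 2]
x = 1.75 gives h = 3.390625, positive; keep [1.5, 1.75]
x = 1.625 gives h = 1.201172, positive; keep [1.5, 1.625]
x = 1.5625 gives h = 0.2449, positive; keep [1.5, 1.5625]
x = 1.53125 gives h = -0.2006, negative; keep [1.53125, 1.5625]

[1.53125, 1.5625]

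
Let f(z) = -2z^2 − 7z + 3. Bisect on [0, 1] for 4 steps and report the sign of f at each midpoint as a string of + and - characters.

-++-

m = 0.5, f(m) = -1 (−); new bracket [0, 0.5]
m = 0.25, f(m) = 1.125 (+); new bracket [0.25, 0.5]
m = 0.375, f(m) = 0.09375 (+); new bracket [0.375, 0.5]
m = 0.4375, f(m) = -0.4453 (−); new bracket [0.375, 0.4375]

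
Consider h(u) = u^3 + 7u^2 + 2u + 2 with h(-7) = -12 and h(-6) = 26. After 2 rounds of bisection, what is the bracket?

[-6.75, -6.5]

u = -6.5 gives h = 10.125, positive; keep [-7, -6.5]
u = -6.75 gives h = -0.109375, negative; keep [-6.75, -6.5]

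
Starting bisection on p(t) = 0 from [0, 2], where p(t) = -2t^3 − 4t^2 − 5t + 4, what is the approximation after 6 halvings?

0.53125

m = 1, p(m) = -7 (−); new bracket [0, 1]
m = 0.5, p(m) = 0.25 (+); new bracket [0.5, 1]
m = 0.75, p(m) = -2.84375 (−); new bracket [0.5, 0.75]
m = 0.625, p(m) = -1.1758 (−); new bracket [0.5, 0.625]
m = 0.5625, p(m) = -0.4341 (−); new bracket [0.5, 0.5625]
m = 0.53125, p(m) = -0.085 (−); new bracket [0.5, 0.53125]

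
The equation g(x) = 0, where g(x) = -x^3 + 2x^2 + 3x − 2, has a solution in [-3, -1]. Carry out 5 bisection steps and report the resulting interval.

midpoint -2: g = 8 > 0 → [-2, -1]
midpoint -1.5: g = 1.375 > 0 → [-1.5, -1]
midpoint -1.25: g = -0.671875 < 0 → [-1.5, -1.25]
midpoint -1.375: g = 0.2559 > 0 → [-1.375, -1.25]
midpoint -1.3125: g = -0.2312 < 0 → [-1.375, -1.3125]

[-1.375, -1.3125]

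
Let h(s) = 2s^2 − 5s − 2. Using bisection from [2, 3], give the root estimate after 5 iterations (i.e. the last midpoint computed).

2.84375

h(2.5) = -2 < 0, so the root lies in [2.5, 3]
h(2.75) = -0.625 < 0, so the root lies in [2.75, 3]
h(2.875) = 0.15625 > 0, so the root lies in [2.75, 2.875]
h(2.8125) = -0.2422 < 0, so the root lies in [2.8125, 2.875]
h(2.84375) = -0.0449 < 0, so the root lies in [2.84375, 2.875]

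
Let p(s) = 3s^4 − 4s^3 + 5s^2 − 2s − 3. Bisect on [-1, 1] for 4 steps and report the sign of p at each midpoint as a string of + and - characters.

--++

midpoint 0: p = -3 < 0 → [-1, 0]
midpoint -0.5: p = -0.0625 < 0 → [-1, -0.5]
midpoint -0.75: p = 3.949219 > 0 → [-0.75, -0.5]
midpoint -0.625: p = 1.6375 > 0 → [-0.625, -0.5]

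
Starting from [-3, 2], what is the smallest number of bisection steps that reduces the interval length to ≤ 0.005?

10

Width after n steps is 5/2^n. Need 2^n ≥ 5/0.005 = 1000.
2^9 = 512 < 1000 ≤ 2^10 = 1024, so n = 10.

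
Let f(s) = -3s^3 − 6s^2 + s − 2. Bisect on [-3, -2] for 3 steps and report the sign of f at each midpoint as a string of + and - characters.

f(-2.5) = 4.875 > 0, so the root lies in [-2.5, -2]
f(-2.25) = -0.453125 < 0, so the root lies in [-2.5, -2.25]
f(-2.375) = 1.970703 > 0, so the root lies in [-2.375, -2.25]

+-+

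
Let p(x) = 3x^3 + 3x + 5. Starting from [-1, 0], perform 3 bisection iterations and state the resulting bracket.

[-1, -0.875]

m = -0.5, p(m) = 3.125 (+); new bracket [-1, -0.5]
m = -0.75, p(m) = 1.484375 (+); new bracket [-1, -0.75]
m = -0.875, p(m) = 0.365234 (+); new bracket [-1, -0.875]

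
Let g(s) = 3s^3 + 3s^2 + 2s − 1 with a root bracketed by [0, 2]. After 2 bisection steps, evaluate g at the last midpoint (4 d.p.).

s = 1 gives g = 7, positive; keep [0, 1]
s = 0.5 gives g = 1.125, positive; keep [0, 0.5]

1.1250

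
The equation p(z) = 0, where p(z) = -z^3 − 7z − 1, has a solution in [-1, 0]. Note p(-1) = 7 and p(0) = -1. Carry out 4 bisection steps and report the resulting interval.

[-0.1875, -0.125]

z = -0.5 gives p = 2.625, positive; keep [-0.5, 0]
z = -0.25 gives p = 0.765625, positive; keep [-0.25, 0]
z = -0.125 gives p = -0.123047, negative; keep [-0.25, -0.125]
z = -0.1875 gives p = 0.3191, positive; keep [-0.1875, -0.125]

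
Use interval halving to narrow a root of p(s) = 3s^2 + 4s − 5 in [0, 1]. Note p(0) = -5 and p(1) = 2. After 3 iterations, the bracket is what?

[0.75, 0.875]

p(0.5) = -2.25 < 0, so the root lies in [0.5, 1]
p(0.75) = -0.3125 < 0, so the root lies in [0.75, 1]
p(0.875) = 0.796875 > 0, so the root lies in [0.75, 0.875]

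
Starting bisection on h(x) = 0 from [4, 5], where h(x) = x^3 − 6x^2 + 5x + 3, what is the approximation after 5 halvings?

4.84375

x = 4.5 gives h = -4.875, negative; keep [4.5, 5]
x = 4.75 gives h = -1.453125, negative; keep [4.75, 5]
x = 4.875 gives h = 0.638672, positive; keep [4.75, 4.875]
x = 4.8125 gives h = -0.4402, negative; keep [4.8125, 4.875]
x = 4.84375 gives h = 0.0909, positive; keep [4.8125, 4.84375]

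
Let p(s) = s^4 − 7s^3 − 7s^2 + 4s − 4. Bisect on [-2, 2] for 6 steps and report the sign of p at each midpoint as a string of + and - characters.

--+--+

p(0) = -4 < 0, so the root lies in [-2, 0]
p(-1) = -7 < 0, so the root lies in [-2, -1]
p(-1.5) = 2.9375 > 0, so the root lies in [-1.5, -1]
p(-1.25) = -3.8242 < 0, so the root lies in [-1.5, -1.25]
p(-1.375) = -0.9626 < 0, so the root lies in [-1.5, -1.375]
p(-1.4375) = 0.8484 > 0, so the root lies in [-1.4375, -1.375]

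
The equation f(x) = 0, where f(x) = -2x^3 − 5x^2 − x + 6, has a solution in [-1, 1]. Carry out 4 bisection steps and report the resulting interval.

midpoint 0: f = 6 > 0 → [0, 1]
midpoint 0.5: f = 4 > 0 → [0.5, 1]
midpoint 0.75: f = 1.59375 > 0 → [0.75, 1]
midpoint 0.875: f = -0.043 < 0 → [0.75, 0.875]

[0.75, 0.875]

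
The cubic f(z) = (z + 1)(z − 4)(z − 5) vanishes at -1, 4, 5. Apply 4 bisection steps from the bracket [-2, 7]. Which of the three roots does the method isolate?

-1

m = 2.5, f(m) = 13.125 (+); new bracket [-2, 2.5]
m = 0.25, f(m) = 22.265625 (+); new bracket [-2, 0.25]
m = -0.875, f(m) = 3.580078 (+); new bracket [-2, -0.875]
m = -1.4375, f(m) = -15.3142 (−); new bracket [-1.4375, -0.875]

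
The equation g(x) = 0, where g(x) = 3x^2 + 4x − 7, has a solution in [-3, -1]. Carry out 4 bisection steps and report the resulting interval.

[-2.375, -2.25]

m = -2, g(m) = -3 (−); new bracket [-3, -2]
m = -2.5, g(m) = 1.75 (+); new bracket [-2.5, -2]
m = -2.25, g(m) = -0.8125 (−); new bracket [-2.5, -2.25]
m = -2.375, g(m) = 0.4219 (+); new bracket [-2.375, -2.25]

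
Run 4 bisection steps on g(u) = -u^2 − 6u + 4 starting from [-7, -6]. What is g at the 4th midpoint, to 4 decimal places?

0.3086

m = -6.5, g(m) = 0.75 (+); new bracket [-7, -6.5]
m = -6.75, g(m) = -1.0625 (−); new bracket [-6.75, -6.5]
m = -6.625, g(m) = -0.140625 (−); new bracket [-6.625, -6.5]
m = -6.5625, g(m) = 0.3086 (+); new bracket [-6.625, -6.5625]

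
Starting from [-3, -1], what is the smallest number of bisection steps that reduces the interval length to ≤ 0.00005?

Width after n steps is 2/2^n. Need 2^n ≥ 2/0.00005 = 40000.
2^15 = 32768 < 40000 ≤ 2^16 = 65536, so n = 16.

16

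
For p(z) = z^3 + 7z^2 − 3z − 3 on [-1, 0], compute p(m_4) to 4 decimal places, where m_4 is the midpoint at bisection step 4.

p(-0.5) = 0.125 > 0, so the root lies in [-0.5, 0]
p(-0.25) = -1.828125 < 0, so the root lies in [-0.5, -0.25]
p(-0.375) = -0.943359 < 0, so the root lies in [-0.5, -0.375]
p(-0.4375) = -0.4314 < 0, so the root lies in [-0.5, -0.4375]

-0.4314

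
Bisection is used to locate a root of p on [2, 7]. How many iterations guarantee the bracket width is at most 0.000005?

Width after n steps is 5/2^n. Need 2^n ≥ 5/0.000005 = 1000000.
2^19 = 524288 < 1000000 ≤ 2^20 = 1048576, so n = 20.

20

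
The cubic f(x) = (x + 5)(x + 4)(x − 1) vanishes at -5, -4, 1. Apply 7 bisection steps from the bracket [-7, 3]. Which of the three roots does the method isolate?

f(-2) = -18 < 0, so the root lies in [-2, 3]
f(0.5) = -12.375 < 0, so the root lies in [0.5, 3]
f(1.75) = 29.109375 > 0, so the root lies in [0.5, 1.75]
f(1.125) = 3.9238 > 0, so the root lies in [0.5, 1.125]
f(0.8125) = -5.2449 < 0, so the root lies in [0.8125, 1.125]
f(0.96875) = -0.9268 < 0, so the root lies in [0.96875, 1.125]
f(1.046875) = 1.4305 > 0, so the root lies in [0.96875, 1.046875]

1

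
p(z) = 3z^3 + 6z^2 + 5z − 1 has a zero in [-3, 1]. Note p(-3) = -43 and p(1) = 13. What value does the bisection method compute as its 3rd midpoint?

z = -1 gives p = -3, negative; keep [-1, 1]
z = 0 gives p = -1, negative; keep [0, 1]
z = 0.5 gives p = 3.375, positive; keep [0, 0.5]

0.5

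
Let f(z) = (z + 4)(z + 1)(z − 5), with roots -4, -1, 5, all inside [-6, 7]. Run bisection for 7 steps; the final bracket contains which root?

z = 0.5 gives f = -30.375, negative; keep [0.5, 7]
z = 3.75 gives f = -46.015625, negative; keep [3.75, 7]
z = 5.375 gives f = 22.412109, positive; keep [3.75, 5.375]
z = 4.5625 gives f = -20.8376, negative; keep [4.5625, 5.375]
z = 4.96875 gives f = -1.6729, negative; keep [4.96875, 5.375]
z = 5.171875 gives f = 9.7294, positive; keep [4.96875, 5.171875]
z = 5.0703125 gives f = 3.8714, positive; keep [4.96875, 5.0703125]

5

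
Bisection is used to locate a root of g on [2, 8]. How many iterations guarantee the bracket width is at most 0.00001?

20

Width after n steps is 6/2^n. Need 2^n ≥ 6/0.00001 = 600000.
2^19 = 524288 < 600000 ≤ 2^20 = 1048576, so n = 20.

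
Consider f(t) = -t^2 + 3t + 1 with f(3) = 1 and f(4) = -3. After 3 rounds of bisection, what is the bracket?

[3.25, 3.375]

midpoint 3.5: f = -0.75 < 0 → [3, 3.5]
midpoint 3.25: f = 0.1875 > 0 → [3.25, 3.5]
midpoint 3.375: f = -0.265625 < 0 → [3.25, 3.375]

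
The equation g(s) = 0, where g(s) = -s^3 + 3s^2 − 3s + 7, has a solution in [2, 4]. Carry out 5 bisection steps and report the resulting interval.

s = 3 gives g = -2, negative; keep [2, 3]
s = 2.5 gives g = 2.625, positive; keep [2.5, 3]
s = 2.75 gives g = 0.640625, positive; keep [2.75, 3]
s = 2.875 gives g = -0.5918, negative; keep [2.75, 2.875]
s = 2.8125 gives g = 0.0457, positive; keep [2.8125, 2.875]

[2.8125, 2.875]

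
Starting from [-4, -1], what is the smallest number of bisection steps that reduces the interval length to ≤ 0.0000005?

23

Width after n steps is 3/2^n. Need 2^n ≥ 3/0.0000005 = 6000000.
2^22 = 4194304 < 6000000 ≤ 2^23 = 8388608, so n = 23.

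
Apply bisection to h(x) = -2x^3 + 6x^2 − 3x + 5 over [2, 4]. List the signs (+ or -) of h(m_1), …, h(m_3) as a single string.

-++

m = 3, h(m) = -4 (−); new bracket [2, 3]
m = 2.5, h(m) = 3.75 (+); new bracket [2.5, 3]
m = 2.75, h(m) = 0.53125 (+); new bracket [2.75, 3]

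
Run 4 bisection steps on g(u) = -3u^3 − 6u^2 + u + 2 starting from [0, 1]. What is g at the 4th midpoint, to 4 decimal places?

0.1301

m = 0.5, g(m) = 0.625 (+); new bracket [0.5, 1]
m = 0.75, g(m) = -1.890625 (−); new bracket [0.5, 0.75]
m = 0.625, g(m) = -0.451172 (−); new bracket [0.5, 0.625]
m = 0.5625, g(m) = 0.1301 (+); new bracket [0.5625, 0.625]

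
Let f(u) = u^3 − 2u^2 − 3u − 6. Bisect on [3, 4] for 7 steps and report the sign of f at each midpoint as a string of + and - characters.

m = 3.5, f(m) = 1.875 (+); new bracket [3, 3.5]
m = 3.25, f(m) = -2.546875 (−); new bracket [3.25, 3.5]
m = 3.375, f(m) = -0.462891 (−); new bracket [3.375, 3.5]
m = 3.4375, f(m) = 0.6736 (+); new bracket [3.375, 3.4375]
m = 3.40625, f(m) = 0.0973 (+); new bracket [3.375, 3.40625]
m = 3.390625, f(m) = -0.1848 (−); new bracket [3.390625, 3.40625]
m = 3.3984375, f(m) = -0.0442 (−); new bracket [3.3984375, 3.40625]

+--++--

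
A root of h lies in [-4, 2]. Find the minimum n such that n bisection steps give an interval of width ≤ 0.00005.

17

Width after n steps is 6/2^n. Need 2^n ≥ 6/0.00005 = 120000.
2^16 = 65536 < 120000 ≤ 2^17 = 131072, so n = 17.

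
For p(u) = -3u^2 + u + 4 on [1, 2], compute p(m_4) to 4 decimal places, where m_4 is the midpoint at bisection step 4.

u = 1.5 gives p = -1.25, negative; keep [1, 1.5]
u = 1.25 gives p = 0.5625, positive; keep [1.25, 1.5]
u = 1.375 gives p = -0.296875, negative; keep [1.25, 1.375]
u = 1.3125 gives p = 0.1445, positive; keep [1.3125, 1.375]

0.1445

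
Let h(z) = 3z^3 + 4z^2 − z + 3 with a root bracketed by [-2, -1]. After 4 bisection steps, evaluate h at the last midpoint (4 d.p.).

midpoint -1.5: h = 3.375 > 0 → [-2, -1.5]
midpoint -1.75: h = 0.921875 > 0 → [-2, -1.75]
midpoint -1.875: h = -0.837891 < 0 → [-1.875, -1.75]
midpoint -1.8125: h = 0.0901 > 0 → [-1.875, -1.8125]

0.0901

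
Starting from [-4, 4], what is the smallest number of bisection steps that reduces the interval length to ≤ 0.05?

Width after n steps is 8/2^n. Need 2^n ≥ 8/0.05 = 160.
2^7 = 128 < 160 ≤ 2^8 = 256, so n = 8.

8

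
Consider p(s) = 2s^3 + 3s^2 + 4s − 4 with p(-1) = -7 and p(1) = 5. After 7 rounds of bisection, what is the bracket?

m = 0, p(m) = -4 (−); new bracket [0, 1]
m = 0.5, p(m) = -1 (−); new bracket [0.5, 1]
m = 0.75, p(m) = 1.53125 (+); new bracket [0.5, 0.75]
m = 0.625, p(m) = 0.1602 (+); new bracket [0.5, 0.625]
m = 0.5625, p(m) = -0.4448 (−); new bracket [0.5625, 0.625]
m = 0.59375, p(m) = -0.1487 (−); new bracket [0.59375, 0.625]
m = 0.609375, p(m) = 0.0041 (+); new bracket [0.59375, 0.609375]

[0.59375, 0.609375]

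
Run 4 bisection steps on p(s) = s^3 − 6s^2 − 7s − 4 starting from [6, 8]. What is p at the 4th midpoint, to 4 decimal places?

s = 7 gives p = -4, negative; keep [7, 8]
s = 7.5 gives p = 27.875, positive; keep [7, 7.5]
s = 7.25 gives p = 10.953125, positive; keep [7, 7.25]
s = 7.125 gives p = 3.2363, positive; keep [7, 7.125]

3.2363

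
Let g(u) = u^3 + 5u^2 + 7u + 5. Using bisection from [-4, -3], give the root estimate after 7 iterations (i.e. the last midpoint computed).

-3.3515625

m = -3.5, g(m) = -1.125 (−); new bracket [-3.5, -3]
m = -3.25, g(m) = 0.734375 (+); new bracket [-3.5, -3.25]
m = -3.375, g(m) = -0.115234 (−); new bracket [-3.375, -3.25]
m = -3.3125, g(m) = 0.3289 (+); new bracket [-3.375, -3.3125]
m = -3.34375, g(m) = 0.1117 (+); new bracket [-3.375, -3.34375]
m = -3.359375, g(m) = -0.0005 (−); new bracket [-3.359375, -3.34375]
m = -3.3515625, g(m) = 0.0559 (+); new bracket [-3.359375, -3.3515625]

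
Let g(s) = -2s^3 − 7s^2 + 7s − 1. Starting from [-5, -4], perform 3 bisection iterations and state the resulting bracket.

midpoint -4.5: g = 8 > 0 → [-4.5, -4]
midpoint -4.25: g = -3.65625 < 0 → [-4.5, -4.25]
midpoint -4.375: g = 1.871094 > 0 → [-4.375, -4.25]

[-4.375, -4.25]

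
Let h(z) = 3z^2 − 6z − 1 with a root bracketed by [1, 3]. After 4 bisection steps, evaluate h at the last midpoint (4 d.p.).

z = 2 gives h = -1, negative; keep [2, 3]
z = 2.5 gives h = 2.75, positive; keep [2, 2.5]
z = 2.25 gives h = 0.6875, positive; keep [2, 2.25]
z = 2.125 gives h = -0.2031, negative; keep [2.125, 2.25]

-0.2031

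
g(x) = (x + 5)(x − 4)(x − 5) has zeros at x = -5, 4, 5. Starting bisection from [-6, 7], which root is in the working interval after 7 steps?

-5

x = 0.5 gives g = 86.625, positive; keep [-6, 0.5]
x = -2.75 gives g = 117.703125, positive; keep [-6, -2.75]
x = -4.375 gives g = 49.072266, positive; keep [-6, -4.375]
x = -5.1875 gives g = -17.5496, negative; keep [-5.1875, -4.375]
x = -4.78125 gives g = 18.7888, positive; keep [-5.1875, -4.78125]
x = -4.984375 gives g = 1.4016, positive; keep [-5.1875, -4.984375]
x = -5.0859375 gives g = -7.8753, negative; keep [-5.0859375, -4.984375]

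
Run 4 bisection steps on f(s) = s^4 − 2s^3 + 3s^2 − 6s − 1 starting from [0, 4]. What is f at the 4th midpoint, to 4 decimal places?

f(2) = -1 < 0, so the root lies in [2, 4]
f(3) = 35 > 0, so the root lies in [2, 3]
f(2.5) = 10.5625 > 0, so the root lies in [2, 2.5]
f(2.25) = 3.5352 > 0, so the root lies in [2, 2.25]

3.5352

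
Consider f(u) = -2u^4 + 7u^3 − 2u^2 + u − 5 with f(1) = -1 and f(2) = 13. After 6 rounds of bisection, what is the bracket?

midpoint 1.5: f = 5.5 > 0 → [1, 1.5]
midpoint 1.25: f = 1.914062 > 0 → [1, 1.25]
midpoint 1.125: f = 0.356934 > 0 → [1, 1.125]
midpoint 1.0625: f = -0.3479 < 0 → [1.0625, 1.125]
midpoint 1.09375: f = -0.002 < 0 → [1.09375, 1.125]
midpoint 1.109375: f = 0.1759 > 0 → [1.09375, 1.109375]

[1.09375, 1.109375]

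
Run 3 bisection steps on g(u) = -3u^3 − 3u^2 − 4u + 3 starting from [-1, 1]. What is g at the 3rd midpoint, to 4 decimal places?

u = 0 gives g = 3, positive; keep [0, 1]
u = 0.5 gives g = -0.125, negative; keep [0, 0.5]
u = 0.25 gives g = 1.765625, positive; keep [0.25, 0.5]

1.7656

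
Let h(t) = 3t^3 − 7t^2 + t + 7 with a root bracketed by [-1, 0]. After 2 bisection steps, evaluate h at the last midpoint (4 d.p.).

1.0469

t = -0.5 gives h = 4.375, positive; keep [-1, -0.5]
t = -0.75 gives h = 1.046875, positive; keep [-1, -0.75]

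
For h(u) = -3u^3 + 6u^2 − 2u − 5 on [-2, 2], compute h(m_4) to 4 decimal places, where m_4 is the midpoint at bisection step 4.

1.1406

h(0) = -5 < 0, so the root lies in [-2, 0]
h(-1) = 6 > 0, so the root lies in [-1, 0]
h(-0.5) = -2.125 < 0, so the root lies in [-1, -0.5]
h(-0.75) = 1.1406 > 0, so the root lies in [-0.75, -0.5]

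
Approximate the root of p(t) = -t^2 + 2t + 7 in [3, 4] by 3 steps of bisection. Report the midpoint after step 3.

p(3.5) = 1.75 > 0, so the root lies in [3.5, 4]
p(3.75) = 0.4375 > 0, so the root lies in [3.75, 4]
p(3.875) = -0.265625 < 0, so the root lies in [3.75, 3.875]

3.875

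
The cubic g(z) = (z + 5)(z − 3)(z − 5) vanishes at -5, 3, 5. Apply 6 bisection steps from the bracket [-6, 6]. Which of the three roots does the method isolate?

-5

m = 0, g(m) = 75 (+); new bracket [-6, 0]
m = -3, g(m) = 96 (+); new bracket [-6, -3]
m = -4.5, g(m) = 35.625 (+); new bracket [-6, -4.5]
m = -5.25, g(m) = -21.1406 (−); new bracket [-5.25, -4.5]
m = -4.875, g(m) = 9.7207 (+); new bracket [-5.25, -4.875]
m = -5.0625, g(m) = -5.0706 (−); new bracket [-5.0625, -4.875]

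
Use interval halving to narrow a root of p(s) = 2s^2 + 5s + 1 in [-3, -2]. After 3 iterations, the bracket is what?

s = -2.5 gives p = 1, positive; keep [-2.5, -2]
s = -2.25 gives p = -0.125, negative; keep [-2.5, -2.25]
s = -2.375 gives p = 0.40625, positive; keep [-2.375, -2.25]

[-2.375, -2.25]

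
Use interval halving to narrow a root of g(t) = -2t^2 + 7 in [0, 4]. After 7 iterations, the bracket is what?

[1.84375, 1.875]

midpoint 2: g = -1 < 0 → [0, 2]
midpoint 1: g = 5 > 0 → [1, 2]
midpoint 1.5: g = 2.5 > 0 → [1.5, 2]
midpoint 1.75: g = 0.875 > 0 → [1.75, 2]
midpoint 1.875: g = -0.0312 < 0 → [1.75, 1.875]
midpoint 1.8125: g = 0.4297 > 0 → [1.8125, 1.875]
midpoint 1.84375: g = 0.2012 > 0 → [1.84375, 1.875]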